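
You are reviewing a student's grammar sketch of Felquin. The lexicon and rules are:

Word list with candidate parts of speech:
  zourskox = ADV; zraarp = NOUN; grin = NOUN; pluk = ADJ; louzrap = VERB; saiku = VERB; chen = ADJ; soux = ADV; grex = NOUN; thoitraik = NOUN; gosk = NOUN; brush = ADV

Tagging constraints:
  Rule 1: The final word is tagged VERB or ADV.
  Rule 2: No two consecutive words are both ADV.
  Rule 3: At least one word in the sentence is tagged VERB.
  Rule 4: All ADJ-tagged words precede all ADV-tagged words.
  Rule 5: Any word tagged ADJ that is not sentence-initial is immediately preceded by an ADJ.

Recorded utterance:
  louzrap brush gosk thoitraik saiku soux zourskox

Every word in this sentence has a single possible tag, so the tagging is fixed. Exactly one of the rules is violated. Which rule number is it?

2

Fixed tagging: VERB ADV NOUN NOUN VERB ADV ADV.
Applying the rules: R1 ok, R2 fails, R3 ok, R4 ok, R5 ok.
Only rule 2 fails.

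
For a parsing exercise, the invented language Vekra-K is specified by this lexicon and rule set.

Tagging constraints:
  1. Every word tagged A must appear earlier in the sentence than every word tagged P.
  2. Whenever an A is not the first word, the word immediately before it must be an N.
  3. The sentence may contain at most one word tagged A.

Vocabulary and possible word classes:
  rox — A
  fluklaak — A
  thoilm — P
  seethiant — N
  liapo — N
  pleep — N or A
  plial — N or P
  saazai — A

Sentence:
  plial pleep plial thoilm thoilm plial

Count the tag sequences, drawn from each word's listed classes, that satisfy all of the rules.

12

Candidates per position — 1:plial {N,P}; 2:pleep {N,A}; 3:plial {N,P}; 4:thoilm {P}; 5:thoilm {P}; 6:plial {N,P}.
There are 16 candidate sequences in total.
Checking each against the rules leaves 12 sequences.
Count = 12.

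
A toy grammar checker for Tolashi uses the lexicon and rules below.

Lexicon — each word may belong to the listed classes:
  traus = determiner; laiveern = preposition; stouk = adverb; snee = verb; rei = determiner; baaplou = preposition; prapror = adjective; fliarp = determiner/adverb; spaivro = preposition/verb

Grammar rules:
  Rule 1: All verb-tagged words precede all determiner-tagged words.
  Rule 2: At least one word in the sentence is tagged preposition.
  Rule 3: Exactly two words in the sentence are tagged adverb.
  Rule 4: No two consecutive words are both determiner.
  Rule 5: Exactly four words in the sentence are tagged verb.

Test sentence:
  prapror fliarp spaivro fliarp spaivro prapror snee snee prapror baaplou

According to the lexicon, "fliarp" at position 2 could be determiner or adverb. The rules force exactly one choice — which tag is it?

adverb

Candidates per position — 1:prapror {adjective}; 2:fliarp {determiner,adverb}; 3:spaivro {preposition,verb}; 4:fliarp {determiner,adverb}; 5:spaivro {preposition,verb}; 6:prapror {adjective}; 7:snee {verb}; 8:snee {verb}; 9:prapror {adjective}; 10:baaplou {preposition}.
Position 2: tagging it determiner would leave rule 1 unsatisfiable, so it must be adverb.
Position 3: tagging it preposition would leave rule 5 unsatisfiable, so it must be verb.
Position 4: tagging it determiner would leave rule 1 unsatisfiable, so it must be adverb.
Position 5: tagging it preposition would leave rule 5 unsatisfiable, so it must be verb.
So the tagging must be: adjective adverb verb adverb verb adjective verb verb adjective preposition.
Verifying each rule — rule 1 satisfied; rule 2 satisfied; rule 3 satisfied; rule 4 satisfied; rule 5 satisfied.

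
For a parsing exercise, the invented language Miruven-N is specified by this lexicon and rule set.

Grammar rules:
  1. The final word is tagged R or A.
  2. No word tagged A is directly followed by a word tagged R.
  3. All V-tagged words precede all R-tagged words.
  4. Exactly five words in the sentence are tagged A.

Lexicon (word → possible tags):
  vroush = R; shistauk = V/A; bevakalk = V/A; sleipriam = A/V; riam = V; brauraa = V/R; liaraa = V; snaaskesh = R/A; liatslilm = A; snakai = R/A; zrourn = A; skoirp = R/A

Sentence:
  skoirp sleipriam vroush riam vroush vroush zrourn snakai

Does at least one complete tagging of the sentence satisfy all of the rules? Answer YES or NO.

Candidates per position — 1:skoirp {R,A}; 2:sleipriam {A,V}; 3:vroush {R}; 4:riam {V}; 5:vroush {R}; 6:vroush {R}; 7:zrourn {A}; 8:snakai {R,A}.
Rule 3 cannot be satisfied by any choice of tags from the lexicon.
So there is no consistent tagging.

NO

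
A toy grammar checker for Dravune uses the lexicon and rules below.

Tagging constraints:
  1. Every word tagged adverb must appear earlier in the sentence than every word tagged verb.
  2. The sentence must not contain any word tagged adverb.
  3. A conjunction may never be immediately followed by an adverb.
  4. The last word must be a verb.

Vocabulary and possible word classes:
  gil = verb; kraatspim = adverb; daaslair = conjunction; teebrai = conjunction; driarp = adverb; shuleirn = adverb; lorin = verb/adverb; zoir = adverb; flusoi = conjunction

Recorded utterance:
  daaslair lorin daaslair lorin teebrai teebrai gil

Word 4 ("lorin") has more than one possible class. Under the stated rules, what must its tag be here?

Candidates per position — 1:daaslair {conjunction}; 2:lorin {verb,adverb}; 3:daaslair {conjunction}; 4:lorin {verb,adverb}; 5:teebrai {conjunction}; 6:teebrai {conjunction}; 7:gil {verb}.
At position 2, choosing adverb makes rule 2 impossible to satisfy; hence verb.
At position 4, choosing adverb makes rule 1 impossible to satisfy; hence verb.
So the tagging must be: conjunction verb conjunction verb conjunction conjunction verb.
Check: rule 1 ✓; rule 2 ✓; rule 3 ✓; rule 4 ✓.

verb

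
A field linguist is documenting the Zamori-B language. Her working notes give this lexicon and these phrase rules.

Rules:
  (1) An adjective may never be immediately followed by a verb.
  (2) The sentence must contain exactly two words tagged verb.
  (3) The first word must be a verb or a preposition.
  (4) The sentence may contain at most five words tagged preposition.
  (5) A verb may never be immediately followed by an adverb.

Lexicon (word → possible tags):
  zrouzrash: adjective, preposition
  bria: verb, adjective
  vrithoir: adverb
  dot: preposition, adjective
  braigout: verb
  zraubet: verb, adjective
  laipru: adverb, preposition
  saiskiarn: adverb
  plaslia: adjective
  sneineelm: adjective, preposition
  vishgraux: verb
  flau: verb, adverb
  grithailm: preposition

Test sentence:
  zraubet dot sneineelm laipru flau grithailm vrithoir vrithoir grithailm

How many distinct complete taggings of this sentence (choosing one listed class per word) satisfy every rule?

Candidates per position — 1:zraubet {verb,adjective}; 2:dot {preposition,adjective}; 3:sneineelm {adjective,preposition}; 4:laipru {adverb,preposition}; 5:flau {verb,adverb}; 6:grithailm {preposition}; 7:vrithoir {adverb}; 8:vrithoir {adverb}; 9:grithailm {preposition}.
There are 32 candidate sequences in total.
Checking each against the rules leaves 8 sequences.
Count = 8.

8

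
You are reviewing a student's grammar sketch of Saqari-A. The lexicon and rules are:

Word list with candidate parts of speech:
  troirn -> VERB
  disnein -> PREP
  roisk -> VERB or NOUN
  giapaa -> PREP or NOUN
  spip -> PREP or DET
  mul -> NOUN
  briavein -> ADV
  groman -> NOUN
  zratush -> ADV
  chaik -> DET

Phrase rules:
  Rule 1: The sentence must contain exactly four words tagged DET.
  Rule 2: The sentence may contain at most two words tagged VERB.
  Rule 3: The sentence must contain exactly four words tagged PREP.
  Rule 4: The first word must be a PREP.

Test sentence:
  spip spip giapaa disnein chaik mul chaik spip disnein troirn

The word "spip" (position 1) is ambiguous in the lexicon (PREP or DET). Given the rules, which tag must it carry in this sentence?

PREP

Candidates per position — 1:spip {PREP,DET}; 2:spip {PREP,DET}; 3:giapaa {PREP,NOUN}; 4:disnein {PREP}; 5:chaik {DET}; 6:mul {NOUN}; 7:chaik {DET}; 8:spip {PREP,DET}; 9:disnein {PREP}; 10:troirn {VERB}.
If word 1 were DET, no tagging could satisfy rule 4; so word 1 is PREP.
If word 2 were PREP, no tagging could satisfy rule 1; so word 2 is DET.
If word 8 were PREP, no tagging could satisfy rule 1; so word 8 is DET.
If word 3 were NOUN, no tagging could satisfy rule 3; so word 3 is PREP.
The unique satisfying tagging is: PREP DET PREP PREP DET NOUN DET DET PREP VERB.
Verifying each rule — rule 1 holds; rule 2 holds; rule 3 holds; rule 4 holds.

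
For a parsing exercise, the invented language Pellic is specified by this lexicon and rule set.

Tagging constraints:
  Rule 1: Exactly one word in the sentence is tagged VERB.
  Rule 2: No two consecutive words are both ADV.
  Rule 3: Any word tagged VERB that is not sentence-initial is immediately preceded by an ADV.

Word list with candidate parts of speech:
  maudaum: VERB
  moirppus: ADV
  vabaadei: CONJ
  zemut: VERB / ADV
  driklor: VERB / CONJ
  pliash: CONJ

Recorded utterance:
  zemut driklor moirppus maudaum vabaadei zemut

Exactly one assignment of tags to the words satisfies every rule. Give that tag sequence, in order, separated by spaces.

Candidates per position — 1:zemut {VERB,ADV}; 2:driklor {VERB,CONJ}; 3:moirppus {ADV}; 4:maudaum {VERB}; 5:vabaadei {CONJ}; 6:zemut {VERB,ADV}.
Word 1 cannot be VERB — rule 1 would then fail for every completion. It is ADV.
Word 2 cannot be VERB — rule 1 would then fail for every completion. It is CONJ.
Word 6 cannot be VERB — rule 1 would then fail for every completion. It is ADV.
The only consistent sequence is: ADV CONJ ADV VERB CONJ ADV.
Checking: rule 1 ok; rule 2 ok; rule 3 ok.

ADV CONJ ADV VERB CONJ ADV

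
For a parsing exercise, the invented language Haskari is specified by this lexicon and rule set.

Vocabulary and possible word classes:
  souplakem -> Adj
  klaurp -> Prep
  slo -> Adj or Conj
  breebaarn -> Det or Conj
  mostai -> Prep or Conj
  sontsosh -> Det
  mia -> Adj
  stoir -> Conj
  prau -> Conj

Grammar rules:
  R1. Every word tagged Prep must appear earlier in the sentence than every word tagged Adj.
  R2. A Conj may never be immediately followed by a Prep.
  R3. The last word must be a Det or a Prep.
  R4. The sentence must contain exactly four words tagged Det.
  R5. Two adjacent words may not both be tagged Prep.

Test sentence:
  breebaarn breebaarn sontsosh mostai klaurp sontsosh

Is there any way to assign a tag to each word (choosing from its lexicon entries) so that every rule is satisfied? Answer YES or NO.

NO

Candidates per position — 1:breebaarn {Det,Conj}; 2:breebaarn {Det,Conj}; 3:sontsosh {Det}; 4:mostai {Prep,Conj}; 5:klaurp {Prep}; 6:sontsosh {Det}.
Every candidate sequence violates at least one rule; no consistent tagging exists.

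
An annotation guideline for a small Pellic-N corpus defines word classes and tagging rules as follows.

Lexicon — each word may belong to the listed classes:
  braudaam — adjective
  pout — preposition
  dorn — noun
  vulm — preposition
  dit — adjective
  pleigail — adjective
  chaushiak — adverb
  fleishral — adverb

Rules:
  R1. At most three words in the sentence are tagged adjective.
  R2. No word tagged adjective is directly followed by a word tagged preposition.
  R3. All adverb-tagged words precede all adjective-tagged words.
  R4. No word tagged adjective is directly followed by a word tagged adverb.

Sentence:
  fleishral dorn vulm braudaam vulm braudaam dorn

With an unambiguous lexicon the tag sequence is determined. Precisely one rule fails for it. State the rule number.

Fixed tagging: adverb noun preposition adjective preposition adjective noun.
Checking each rule: R1 holds, R2 violated, R3 holds, R4 holds.
Only rule 2 fails.

2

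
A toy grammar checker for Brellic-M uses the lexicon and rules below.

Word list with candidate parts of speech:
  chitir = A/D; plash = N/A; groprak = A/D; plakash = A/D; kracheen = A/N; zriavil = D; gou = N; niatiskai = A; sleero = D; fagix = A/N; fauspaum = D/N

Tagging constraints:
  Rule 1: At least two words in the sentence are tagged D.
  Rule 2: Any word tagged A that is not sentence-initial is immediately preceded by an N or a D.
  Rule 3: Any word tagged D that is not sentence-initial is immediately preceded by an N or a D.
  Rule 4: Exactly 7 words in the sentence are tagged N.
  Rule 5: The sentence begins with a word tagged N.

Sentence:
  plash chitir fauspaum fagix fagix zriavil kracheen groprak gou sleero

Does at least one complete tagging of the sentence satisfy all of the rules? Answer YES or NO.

Candidates per position — 1:plash {N,A}; 2:chitir {A,D}; 3:fauspaum {D,N}; 4:fagix {A,N}; 5:fagix {A,N}; 6:zriavil {D}; 7:kracheen {A,N}; 8:groprak {A,D}; 9:gou {N}; 10:sleero {D}.
Rule 4 cannot be satisfied by any choice of tags from the lexicon.
So there is no consistent tagging.

NO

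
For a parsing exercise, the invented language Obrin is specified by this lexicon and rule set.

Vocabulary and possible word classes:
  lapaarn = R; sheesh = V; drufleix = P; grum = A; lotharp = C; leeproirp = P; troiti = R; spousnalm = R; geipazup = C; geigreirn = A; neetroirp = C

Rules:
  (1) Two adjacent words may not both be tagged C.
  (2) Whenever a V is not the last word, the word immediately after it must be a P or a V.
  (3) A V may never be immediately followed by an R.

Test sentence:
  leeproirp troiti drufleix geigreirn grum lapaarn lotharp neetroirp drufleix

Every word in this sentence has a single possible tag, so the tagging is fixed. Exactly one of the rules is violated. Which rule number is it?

Fixed tagging: P R P A A R C C P.
Applying the rules: R1 violated, R2 holds, R3 holds.
Only rule 1 fails.

1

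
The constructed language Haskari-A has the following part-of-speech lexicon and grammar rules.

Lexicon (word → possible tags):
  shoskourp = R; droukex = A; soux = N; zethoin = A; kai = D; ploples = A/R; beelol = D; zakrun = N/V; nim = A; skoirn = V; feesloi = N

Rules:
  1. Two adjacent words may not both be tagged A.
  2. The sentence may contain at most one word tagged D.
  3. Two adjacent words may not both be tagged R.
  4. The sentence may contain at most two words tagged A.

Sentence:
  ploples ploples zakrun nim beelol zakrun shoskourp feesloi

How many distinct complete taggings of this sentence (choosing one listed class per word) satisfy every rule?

8

Candidates per position — 1:ploples {A,R}; 2:ploples {A,R}; 3:zakrun {N,V}; 4:nim {A}; 5:beelol {D}; 6:zakrun {N,V}; 7:shoskourp {R}; 8:feesloi {N}.
There are 16 candidate sequences in total.
Checking each against the rules leaves 8 sequences.
Count = 8.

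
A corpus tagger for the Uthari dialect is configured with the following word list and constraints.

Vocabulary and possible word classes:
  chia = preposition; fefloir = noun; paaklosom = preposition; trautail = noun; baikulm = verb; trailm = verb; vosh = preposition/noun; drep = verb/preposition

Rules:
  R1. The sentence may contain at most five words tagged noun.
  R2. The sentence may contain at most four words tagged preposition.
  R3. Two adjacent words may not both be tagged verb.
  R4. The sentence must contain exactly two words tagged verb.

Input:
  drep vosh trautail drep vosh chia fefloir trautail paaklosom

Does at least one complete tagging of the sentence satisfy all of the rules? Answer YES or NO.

YES

Candidates per position — 1:drep {verb,preposition}; 2:vosh {preposition,noun}; 3:trautail {noun}; 4:drep {verb,preposition}; 5:vosh {preposition,noun}; 6:chia {preposition}; 7:fefloir {noun}; 8:trautail {noun}; 9:paaklosom {preposition}.
One satisfying assignment: verb noun noun verb noun preposition noun noun preposition.
Check: rule 1 satisfied; rule 2 satisfied; rule 3 satisfied; rule 4 satisfied.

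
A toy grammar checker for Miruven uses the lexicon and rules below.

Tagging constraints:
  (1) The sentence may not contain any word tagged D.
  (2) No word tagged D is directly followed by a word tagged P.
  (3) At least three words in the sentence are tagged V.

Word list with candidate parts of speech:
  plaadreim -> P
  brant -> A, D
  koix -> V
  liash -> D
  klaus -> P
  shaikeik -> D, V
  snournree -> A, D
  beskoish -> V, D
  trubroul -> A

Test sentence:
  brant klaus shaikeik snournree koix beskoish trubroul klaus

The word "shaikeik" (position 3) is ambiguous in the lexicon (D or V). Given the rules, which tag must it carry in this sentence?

Candidates per position — 1:brant {A,D}; 2:klaus {P}; 3:shaikeik {D,V}; 4:snournree {A,D}; 5:koix {V}; 6:beskoish {V,D}; 7:trubroul {A}; 8:klaus {P}.
Word 1 cannot be D — rule 1 would then fail for every completion. It is A.
Word 3 cannot be D — rule 1 would then fail for every completion. It is V.
Word 4 cannot be D — rule 1 would then fail for every completion. It is A.
Word 6 cannot be D — rule 1 would then fail for every completion. It is V.
The only consistent sequence is: A P V A V V A P.
Check: rule 1 ✓; rule 2 ✓; rule 3 ✓.

V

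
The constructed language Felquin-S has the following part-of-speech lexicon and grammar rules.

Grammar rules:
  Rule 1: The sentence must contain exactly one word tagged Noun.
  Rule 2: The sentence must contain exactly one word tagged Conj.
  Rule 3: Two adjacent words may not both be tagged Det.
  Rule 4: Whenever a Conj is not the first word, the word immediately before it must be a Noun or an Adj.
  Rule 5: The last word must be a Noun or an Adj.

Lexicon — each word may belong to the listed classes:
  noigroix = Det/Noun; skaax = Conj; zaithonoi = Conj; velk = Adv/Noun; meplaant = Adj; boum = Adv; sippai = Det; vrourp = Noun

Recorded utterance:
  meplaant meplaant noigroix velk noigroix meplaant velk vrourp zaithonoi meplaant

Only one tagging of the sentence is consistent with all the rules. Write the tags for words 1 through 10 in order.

Adj Adj Det Adv Det Adj Adv Noun Conj Adj

Candidates per position — 1:meplaant {Adj}; 2:meplaant {Adj}; 3:noigroix {Det,Noun}; 4:velk {Adv,Noun}; 5:noigroix {Det,Noun}; 6:meplaant {Adj}; 7:velk {Adv,Noun}; 8:vrourp {Noun}; 9:zaithonoi {Conj}; 10:meplaant {Adj}.
At position 3, choosing Noun makes rule 1 impossible to satisfy; hence Det.
At position 4, choosing Noun makes rule 1 impossible to satisfy; hence Adv.
At position 5, choosing Noun makes rule 1 impossible to satisfy; hence Det.
At position 7, choosing Noun makes rule 1 impossible to satisfy; hence Adv.
The only consistent sequence is: Adj Adj Det Adv Det Adj Adv Noun Conj Adj.
Rule-by-rule: rule 1 holds; rule 2 holds; rule 3 holds; rule 4 holds; rule 5 holds.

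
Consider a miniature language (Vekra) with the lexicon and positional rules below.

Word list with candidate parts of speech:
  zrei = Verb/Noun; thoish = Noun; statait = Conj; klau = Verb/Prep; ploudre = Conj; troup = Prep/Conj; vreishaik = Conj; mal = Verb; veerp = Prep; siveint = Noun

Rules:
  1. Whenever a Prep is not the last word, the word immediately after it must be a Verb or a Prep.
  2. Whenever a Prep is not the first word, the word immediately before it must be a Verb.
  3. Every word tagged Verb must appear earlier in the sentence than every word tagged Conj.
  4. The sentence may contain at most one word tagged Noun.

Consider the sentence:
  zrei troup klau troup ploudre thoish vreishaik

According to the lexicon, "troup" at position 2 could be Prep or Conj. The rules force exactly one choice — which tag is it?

Candidates per position — 1:zrei {Verb,Noun}; 2:troup {Prep,Conj}; 3:klau {Verb,Prep}; 4:troup {Prep,Conj}; 5:ploudre {Conj}; 6:thoish {Noun}; 7:vreishaik {Conj}.
At position 1, choosing Noun makes rule 4 impossible to satisfy; hence Verb.
At position 3, choosing Prep makes rule 1 impossible to satisfy; hence Verb.
At position 4, choosing Prep makes rule 1 impossible to satisfy; hence Conj.
At position 2, choosing Conj makes rule 3 impossible to satisfy; hence Prep.
That leaves exactly one tagging: Verb Prep Verb Conj Conj Noun Conj.
Verifying each rule — rule 1 satisfied; rule 2 satisfied; rule 3 satisfied; rule 4 satisfied.

Prep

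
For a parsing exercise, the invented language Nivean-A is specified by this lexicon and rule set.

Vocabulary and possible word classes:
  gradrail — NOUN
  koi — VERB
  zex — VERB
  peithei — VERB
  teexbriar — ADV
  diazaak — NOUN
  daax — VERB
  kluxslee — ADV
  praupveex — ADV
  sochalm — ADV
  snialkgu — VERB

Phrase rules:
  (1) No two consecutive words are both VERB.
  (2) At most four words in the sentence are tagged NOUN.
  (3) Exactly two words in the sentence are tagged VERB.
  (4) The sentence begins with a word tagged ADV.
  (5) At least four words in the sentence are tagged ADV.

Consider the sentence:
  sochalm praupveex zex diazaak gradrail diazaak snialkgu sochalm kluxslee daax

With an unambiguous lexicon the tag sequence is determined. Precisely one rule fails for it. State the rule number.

Fixed tagging: ADV ADV VERB NOUN NOUN NOUN VERB ADV ADV VERB.
Rule check: R1 ok, R2 ok, R3 fails, R4 ok, R5 ok.
Only rule 3 fails.

3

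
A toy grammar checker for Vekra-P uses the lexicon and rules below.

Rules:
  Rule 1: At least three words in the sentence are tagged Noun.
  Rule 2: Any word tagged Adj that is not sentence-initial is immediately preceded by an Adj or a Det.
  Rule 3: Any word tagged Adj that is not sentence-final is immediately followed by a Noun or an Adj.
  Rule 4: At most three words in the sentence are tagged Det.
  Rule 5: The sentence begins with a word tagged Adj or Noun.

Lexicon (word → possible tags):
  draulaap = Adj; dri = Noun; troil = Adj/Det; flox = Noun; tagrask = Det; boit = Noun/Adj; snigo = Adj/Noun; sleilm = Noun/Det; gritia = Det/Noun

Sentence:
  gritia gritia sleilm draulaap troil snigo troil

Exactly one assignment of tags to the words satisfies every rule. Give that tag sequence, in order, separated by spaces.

Noun Noun Det Adj Adj Noun Det

Candidates per position — 1:gritia {Det,Noun}; 2:gritia {Det,Noun}; 3:sleilm {Noun,Det}; 4:draulaap {Adj}; 5:troil {Adj,Det}; 6:snigo {Adj,Noun}; 7:troil {Adj,Det}.
At position 1, choosing Det makes rule 5 impossible to satisfy; hence Noun.
At position 3, choosing Noun makes rule 2 impossible to satisfy; hence Det.
At position 5, choosing Det makes rule 3 impossible to satisfy; hence Adj.
At position 6, choosing Adj makes rule 1 impossible to satisfy; hence Noun.
At position 7, choosing Adj makes rule 2 impossible to satisfy; hence Det.
At position 2, choosing Det makes rule 1 impossible to satisfy; hence Noun.
That leaves exactly one tagging: Noun Noun Det Adj Adj Noun Det.
Check: rule 1 ✓; rule 2 ✓; rule 3 ✓; rule 4 ✓; rule 5 ✓.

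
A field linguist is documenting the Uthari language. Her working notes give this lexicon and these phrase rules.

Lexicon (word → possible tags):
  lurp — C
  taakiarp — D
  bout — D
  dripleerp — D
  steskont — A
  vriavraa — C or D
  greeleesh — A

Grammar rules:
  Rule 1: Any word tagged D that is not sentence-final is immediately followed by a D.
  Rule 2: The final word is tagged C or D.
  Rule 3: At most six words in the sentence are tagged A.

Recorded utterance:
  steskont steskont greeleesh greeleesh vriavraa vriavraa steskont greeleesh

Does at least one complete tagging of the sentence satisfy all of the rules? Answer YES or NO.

NO

Candidates per position — 1:steskont {A}; 2:steskont {A}; 3:greeleesh {A}; 4:greeleesh {A}; 5:vriavraa {C,D}; 6:vriavraa {C,D}; 7:steskont {A}; 8:greeleesh {A}.
Rule 2 cannot be satisfied by any choice of tags from the lexicon.
So there is no consistent tagging.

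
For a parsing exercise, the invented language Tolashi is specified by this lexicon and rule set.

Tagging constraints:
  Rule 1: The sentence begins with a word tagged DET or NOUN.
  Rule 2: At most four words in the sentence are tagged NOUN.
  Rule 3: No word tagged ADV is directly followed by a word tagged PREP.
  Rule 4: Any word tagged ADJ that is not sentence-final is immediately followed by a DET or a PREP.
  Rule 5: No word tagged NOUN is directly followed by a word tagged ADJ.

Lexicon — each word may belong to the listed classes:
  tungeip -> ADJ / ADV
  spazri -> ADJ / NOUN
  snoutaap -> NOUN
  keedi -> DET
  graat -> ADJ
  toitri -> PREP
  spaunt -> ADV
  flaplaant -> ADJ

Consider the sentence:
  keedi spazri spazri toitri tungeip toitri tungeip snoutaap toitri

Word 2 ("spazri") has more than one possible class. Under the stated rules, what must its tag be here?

Candidates per position — 1:keedi {DET}; 2:spazri {ADJ,NOUN}; 3:spazri {ADJ,NOUN}; 4:toitri {PREP}; 5:tungeip {ADJ,ADV}; 6:toitri {PREP}; 7:tungeip {ADJ,ADV}; 8:snoutaap {NOUN}; 9:toitri {PREP}.
If word 2 were ADJ, no tagging could satisfy rule 4; so word 2 is NOUN.
If word 3 were ADJ, no tagging could satisfy rule 5; so word 3 is NOUN.
If word 5 were ADV, no tagging could satisfy rule 3; so word 5 is ADJ.
If word 7 were ADJ, no tagging could satisfy rule 4; so word 7 is ADV.
That leaves exactly one tagging: DET NOUN NOUN PREP ADJ PREP ADV NOUN PREP.
Rule-by-rule: rule 1 ok; rule 2 ok; rule 3 ok; rule 4 ok; rule 5 ok.

NOUN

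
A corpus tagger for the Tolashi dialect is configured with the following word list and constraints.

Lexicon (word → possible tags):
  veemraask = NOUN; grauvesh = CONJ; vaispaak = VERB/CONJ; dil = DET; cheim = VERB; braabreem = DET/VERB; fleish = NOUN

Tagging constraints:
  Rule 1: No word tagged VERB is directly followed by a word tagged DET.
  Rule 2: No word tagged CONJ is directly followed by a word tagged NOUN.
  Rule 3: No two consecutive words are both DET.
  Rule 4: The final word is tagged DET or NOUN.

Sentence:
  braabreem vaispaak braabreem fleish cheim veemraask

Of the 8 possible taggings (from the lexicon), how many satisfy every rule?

6

Candidates per position — 1:braabreem {DET,VERB}; 2:vaispaak {VERB,CONJ}; 3:braabreem {DET,VERB}; 4:fleish {NOUN}; 5:cheim {VERB}; 6:veemraask {NOUN}.
There are 8 candidate sequences in total.
Checking each against the rules leaves 6 sequences.
Count = 6.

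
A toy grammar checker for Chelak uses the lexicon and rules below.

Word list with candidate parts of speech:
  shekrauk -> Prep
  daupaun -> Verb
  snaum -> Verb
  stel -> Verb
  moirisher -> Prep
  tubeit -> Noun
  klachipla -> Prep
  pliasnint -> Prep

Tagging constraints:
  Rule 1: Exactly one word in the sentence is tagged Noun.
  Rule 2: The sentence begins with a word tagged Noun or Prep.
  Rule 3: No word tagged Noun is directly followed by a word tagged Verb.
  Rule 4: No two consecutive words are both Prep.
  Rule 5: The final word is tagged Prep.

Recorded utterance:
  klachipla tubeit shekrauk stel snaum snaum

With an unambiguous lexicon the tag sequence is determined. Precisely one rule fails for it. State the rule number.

Fixed tagging: Prep Noun Prep Verb Verb Verb.
Applying the rules: R1 holds, R2 holds, R3 holds, R4 holds, R5 violated.
Only rule 5 fails.

5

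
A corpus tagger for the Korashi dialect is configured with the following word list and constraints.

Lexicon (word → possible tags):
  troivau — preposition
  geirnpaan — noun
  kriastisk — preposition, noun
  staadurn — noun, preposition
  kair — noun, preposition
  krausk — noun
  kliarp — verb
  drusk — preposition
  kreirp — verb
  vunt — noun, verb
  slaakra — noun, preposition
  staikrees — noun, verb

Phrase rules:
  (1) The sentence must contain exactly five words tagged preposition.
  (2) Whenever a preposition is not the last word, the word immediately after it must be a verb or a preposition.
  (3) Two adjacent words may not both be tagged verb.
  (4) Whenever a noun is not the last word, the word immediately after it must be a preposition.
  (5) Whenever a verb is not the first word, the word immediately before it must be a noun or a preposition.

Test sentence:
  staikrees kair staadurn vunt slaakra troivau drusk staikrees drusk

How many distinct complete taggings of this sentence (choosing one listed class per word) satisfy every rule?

3

Candidates per position — 1:staikrees {noun,verb}; 2:kair {noun,preposition}; 3:staadurn {noun,preposition}; 4:vunt {noun,verb}; 5:slaakra {noun,preposition}; 6:troivau {preposition}; 7:drusk {preposition}; 8:staikrees {noun,verb}; 9:drusk {preposition}.
There are 64 candidate sequences in total.
The sequences that satisfy every rule: noun preposition preposition verb noun preposition preposition verb preposition; verb noun preposition verb preposition preposition preposition verb preposition; verb preposition preposition verb noun preposition preposition verb preposition.
Count = 3.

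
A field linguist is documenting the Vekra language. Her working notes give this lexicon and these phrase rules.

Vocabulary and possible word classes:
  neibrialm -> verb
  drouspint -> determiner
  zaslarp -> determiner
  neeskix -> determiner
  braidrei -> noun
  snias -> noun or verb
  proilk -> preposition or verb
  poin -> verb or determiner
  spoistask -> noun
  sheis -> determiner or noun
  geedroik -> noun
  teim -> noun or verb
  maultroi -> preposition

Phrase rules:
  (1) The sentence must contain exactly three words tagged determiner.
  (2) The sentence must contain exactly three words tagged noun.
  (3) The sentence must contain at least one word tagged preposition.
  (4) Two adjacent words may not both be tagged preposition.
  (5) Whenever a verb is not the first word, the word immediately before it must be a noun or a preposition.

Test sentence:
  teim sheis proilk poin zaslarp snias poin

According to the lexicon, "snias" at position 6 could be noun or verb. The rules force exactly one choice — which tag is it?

noun

Candidates per position — 1:teim {noun,verb}; 2:sheis {determiner,noun}; 3:proilk {preposition,verb}; 4:poin {verb,determiner}; 5:zaslarp {determiner}; 6:snias {noun,verb}; 7:poin {verb,determiner}.
If word 1 were verb, no tagging could satisfy rule 2; so word 1 is noun.
If word 2 were determiner, no tagging could satisfy rule 2; so word 2 is noun.
If word 3 were verb, no tagging could satisfy rule 3; so word 3 is preposition.
If word 4 were verb, no tagging could satisfy rule 1; so word 4 is determiner.
If word 6 were verb, no tagging could satisfy rule 2; so word 6 is noun.
If word 7 were verb, no tagging could satisfy rule 1; so word 7 is determiner.
The only consistent sequence is: noun noun preposition determiner determiner noun determiner.
Verifying each rule — rule 1 holds; rule 2 holds; rule 3 holds; rule 4 holds; rule 5 holds.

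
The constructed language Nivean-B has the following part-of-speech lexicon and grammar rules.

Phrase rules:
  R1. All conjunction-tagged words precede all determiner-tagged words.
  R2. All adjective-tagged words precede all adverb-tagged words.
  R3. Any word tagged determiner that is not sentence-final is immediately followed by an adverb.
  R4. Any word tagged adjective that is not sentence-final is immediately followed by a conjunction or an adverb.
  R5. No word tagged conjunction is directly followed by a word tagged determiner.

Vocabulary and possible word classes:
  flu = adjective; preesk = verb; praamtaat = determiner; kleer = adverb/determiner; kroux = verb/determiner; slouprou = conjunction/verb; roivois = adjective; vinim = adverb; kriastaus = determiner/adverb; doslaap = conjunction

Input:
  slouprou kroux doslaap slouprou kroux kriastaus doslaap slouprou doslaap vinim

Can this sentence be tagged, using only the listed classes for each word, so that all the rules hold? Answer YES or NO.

Candidates per position — 1:slouprou {conjunction,verb}; 2:kroux {verb,determiner}; 3:doslaap {conjunction}; 4:slouprou {conjunction,verb}; 5:kroux {verb,determiner}; 6:kriastaus {determiner,adverb}; 7:doslaap {conjunction}; 8:slouprou {conjunction,verb}; 9:doslaap {conjunction}; 10:vinim {adverb}.
One satisfying assignment: verb verb conjunction verb verb adverb conjunction verb conjunction adverb.
Rule-by-rule: rule 1 satisfied; rule 2 satisfied; rule 3 satisfied; rule 4 satisfied; rule 5 satisfied.

YES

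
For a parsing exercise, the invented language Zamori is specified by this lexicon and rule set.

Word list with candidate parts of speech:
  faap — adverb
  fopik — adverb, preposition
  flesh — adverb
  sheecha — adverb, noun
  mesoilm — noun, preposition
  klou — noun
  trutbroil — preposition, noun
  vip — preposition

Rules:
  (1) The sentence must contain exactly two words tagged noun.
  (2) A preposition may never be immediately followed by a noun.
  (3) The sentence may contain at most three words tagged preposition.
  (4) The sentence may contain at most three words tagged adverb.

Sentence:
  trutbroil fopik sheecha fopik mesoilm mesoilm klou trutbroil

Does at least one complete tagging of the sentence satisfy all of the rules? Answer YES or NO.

NO

Candidates per position — 1:trutbroil {preposition,noun}; 2:fopik {adverb,preposition}; 3:sheecha {adverb,noun}; 4:fopik {adverb,preposition}; 5:mesoilm {noun,preposition}; 6:mesoilm {noun,preposition}; 7:klou {noun}; 8:trutbroil {preposition,noun}.
Every candidate sequence violates at least one rule; no consistent tagging exists.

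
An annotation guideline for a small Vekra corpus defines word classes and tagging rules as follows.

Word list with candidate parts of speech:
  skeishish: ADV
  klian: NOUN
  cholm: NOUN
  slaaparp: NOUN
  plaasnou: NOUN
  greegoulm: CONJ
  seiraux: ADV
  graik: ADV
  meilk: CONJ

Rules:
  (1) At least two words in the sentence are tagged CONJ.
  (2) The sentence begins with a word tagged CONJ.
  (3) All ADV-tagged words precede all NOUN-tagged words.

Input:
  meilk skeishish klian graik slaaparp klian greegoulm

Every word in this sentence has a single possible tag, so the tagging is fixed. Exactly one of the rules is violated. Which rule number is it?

Fixed tagging: CONJ ADV NOUN ADV NOUN NOUN CONJ.
Checking each rule: R1 ok, R2 ok, R3 fails.
Only rule 3 fails.

3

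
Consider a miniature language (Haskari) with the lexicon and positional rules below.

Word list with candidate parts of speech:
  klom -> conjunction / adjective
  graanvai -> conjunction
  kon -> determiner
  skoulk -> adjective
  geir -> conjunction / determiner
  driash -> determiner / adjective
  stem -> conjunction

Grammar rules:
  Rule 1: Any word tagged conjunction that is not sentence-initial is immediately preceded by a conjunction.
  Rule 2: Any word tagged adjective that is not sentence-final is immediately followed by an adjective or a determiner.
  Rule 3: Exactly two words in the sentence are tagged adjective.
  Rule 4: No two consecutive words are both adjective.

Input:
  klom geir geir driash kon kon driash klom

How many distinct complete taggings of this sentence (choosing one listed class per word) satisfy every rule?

Candidates per position — 1:klom {conjunction,adjective}; 2:geir {conjunction,determiner}; 3:geir {conjunction,determiner}; 4:driash {determiner,adjective}; 5:kon {determiner}; 6:kon {determiner}; 7:driash {determiner,adjective}; 8:klom {conjunction,adjective}.
There are 64 candidate sequences in total.
The sequences that satisfy every rule: conjunction conjunction conjunction adjective determiner determiner determiner adjective; conjunction conjunction determiner adjective determiner determiner determiner adjective; conjunction determiner determiner adjective determiner determiner determiner adjective; adjective determiner determiner determiner determiner determiner determiner adjective.
Count = 4.

4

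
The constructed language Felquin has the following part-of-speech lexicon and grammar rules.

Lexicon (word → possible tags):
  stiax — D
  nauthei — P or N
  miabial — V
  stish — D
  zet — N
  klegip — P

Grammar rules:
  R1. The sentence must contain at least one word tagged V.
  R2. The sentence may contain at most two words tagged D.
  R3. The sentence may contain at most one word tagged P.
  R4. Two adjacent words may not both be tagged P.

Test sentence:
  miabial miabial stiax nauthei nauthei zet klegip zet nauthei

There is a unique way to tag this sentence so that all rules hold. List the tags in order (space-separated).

Candidates per position — 1:miabial {V}; 2:miabial {V}; 3:stiax {D}; 4:nauthei {P,N}; 5:nauthei {P,N}; 6:zet {N}; 7:klegip {P}; 8:zet {N}; 9:nauthei {P,N}.
At position 4, choosing P makes rule 3 impossible to satisfy; hence N.
At position 5, choosing P makes rule 3 impossible to satisfy; hence N.
At position 9, choosing P makes rule 3 impossible to satisfy; hence N.
That leaves exactly one tagging: V V D N N N P N N.
Check: rule 1 satisfied; rule 2 satisfied; rule 3 satisfied; rule 4 satisfied.

V V D N N N P N N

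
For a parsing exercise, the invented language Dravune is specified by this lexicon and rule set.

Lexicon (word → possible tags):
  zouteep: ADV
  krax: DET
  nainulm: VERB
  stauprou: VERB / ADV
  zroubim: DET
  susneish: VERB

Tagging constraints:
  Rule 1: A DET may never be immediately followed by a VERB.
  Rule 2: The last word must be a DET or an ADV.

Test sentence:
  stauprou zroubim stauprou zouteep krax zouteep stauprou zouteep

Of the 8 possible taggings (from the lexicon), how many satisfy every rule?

Candidates per position — 1:stauprou {VERB,ADV}; 2:zroubim {DET}; 3:stauprou {VERB,ADV}; 4:zouteep {ADV}; 5:krax {DET}; 6:zouteep {ADV}; 7:stauprou {VERB,ADV}; 8:zouteep {ADV}.
There are 8 candidate sequences in total.
The sequences that satisfy every rule: VERB DET ADV ADV DET ADV VERB ADV; VERB DET ADV ADV DET ADV ADV ADV; ADV DET ADV ADV DET ADV VERB ADV; ADV DET ADV ADV DET ADV ADV ADV.
Count = 4.

4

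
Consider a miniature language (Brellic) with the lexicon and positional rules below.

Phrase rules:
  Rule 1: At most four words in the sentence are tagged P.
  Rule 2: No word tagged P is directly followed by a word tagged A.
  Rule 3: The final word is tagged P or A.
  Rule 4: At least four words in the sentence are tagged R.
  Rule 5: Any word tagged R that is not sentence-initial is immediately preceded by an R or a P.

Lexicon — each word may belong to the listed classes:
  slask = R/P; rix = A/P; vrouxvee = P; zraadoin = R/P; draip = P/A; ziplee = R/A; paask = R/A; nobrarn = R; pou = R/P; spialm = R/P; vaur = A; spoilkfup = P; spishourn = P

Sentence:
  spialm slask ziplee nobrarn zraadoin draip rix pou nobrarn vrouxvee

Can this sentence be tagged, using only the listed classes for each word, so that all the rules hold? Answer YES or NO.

YES

Candidates per position — 1:spialm {R,P}; 2:slask {R,P}; 3:ziplee {R,A}; 4:nobrarn {R}; 5:zraadoin {R,P}; 6:draip {P,A}; 7:rix {A,P}; 8:pou {R,P}; 9:nobrarn {R}; 10:vrouxvee {P}.
One satisfying assignment: P P R R R A A P R P.
Check: rule 1 ok; rule 2 ok; rule 3 ok; rule 4 ok; rule 5 ok.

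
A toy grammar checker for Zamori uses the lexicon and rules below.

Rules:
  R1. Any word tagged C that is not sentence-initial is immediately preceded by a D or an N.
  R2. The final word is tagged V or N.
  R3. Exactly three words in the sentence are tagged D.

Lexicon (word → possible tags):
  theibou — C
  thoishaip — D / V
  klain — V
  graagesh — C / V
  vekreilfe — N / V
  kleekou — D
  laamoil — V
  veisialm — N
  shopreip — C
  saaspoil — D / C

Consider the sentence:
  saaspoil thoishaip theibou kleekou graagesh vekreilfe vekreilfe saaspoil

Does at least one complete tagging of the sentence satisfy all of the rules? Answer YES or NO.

Candidates per position — 1:saaspoil {D,C}; 2:thoishaip {D,V}; 3:theibou {C}; 4:kleekou {D}; 5:graagesh {C,V}; 6:vekreilfe {N,V}; 7:vekreilfe {N,V}; 8:saaspoil {D,C}.
Rule 2 cannot be satisfied by any choice of tags from the lexicon.
So there is no consistent tagging.

NO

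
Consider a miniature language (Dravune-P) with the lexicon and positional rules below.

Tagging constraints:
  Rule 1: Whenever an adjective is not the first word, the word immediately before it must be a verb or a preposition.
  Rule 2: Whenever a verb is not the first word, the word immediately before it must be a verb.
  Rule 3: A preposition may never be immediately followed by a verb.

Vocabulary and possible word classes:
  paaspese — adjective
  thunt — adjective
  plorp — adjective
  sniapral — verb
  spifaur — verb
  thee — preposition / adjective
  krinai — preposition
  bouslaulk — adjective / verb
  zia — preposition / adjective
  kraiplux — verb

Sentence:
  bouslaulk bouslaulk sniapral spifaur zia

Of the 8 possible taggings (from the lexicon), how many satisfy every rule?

2

Candidates per position — 1:bouslaulk {adjective,verb}; 2:bouslaulk {adjective,verb}; 3:sniapral {verb}; 4:spifaur {verb}; 5:zia {preposition,adjective}.
There are 8 candidate sequences in total.
The sequences that satisfy every rule: verb verb verb verb preposition; verb verb verb verb adjective.
Count = 2.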